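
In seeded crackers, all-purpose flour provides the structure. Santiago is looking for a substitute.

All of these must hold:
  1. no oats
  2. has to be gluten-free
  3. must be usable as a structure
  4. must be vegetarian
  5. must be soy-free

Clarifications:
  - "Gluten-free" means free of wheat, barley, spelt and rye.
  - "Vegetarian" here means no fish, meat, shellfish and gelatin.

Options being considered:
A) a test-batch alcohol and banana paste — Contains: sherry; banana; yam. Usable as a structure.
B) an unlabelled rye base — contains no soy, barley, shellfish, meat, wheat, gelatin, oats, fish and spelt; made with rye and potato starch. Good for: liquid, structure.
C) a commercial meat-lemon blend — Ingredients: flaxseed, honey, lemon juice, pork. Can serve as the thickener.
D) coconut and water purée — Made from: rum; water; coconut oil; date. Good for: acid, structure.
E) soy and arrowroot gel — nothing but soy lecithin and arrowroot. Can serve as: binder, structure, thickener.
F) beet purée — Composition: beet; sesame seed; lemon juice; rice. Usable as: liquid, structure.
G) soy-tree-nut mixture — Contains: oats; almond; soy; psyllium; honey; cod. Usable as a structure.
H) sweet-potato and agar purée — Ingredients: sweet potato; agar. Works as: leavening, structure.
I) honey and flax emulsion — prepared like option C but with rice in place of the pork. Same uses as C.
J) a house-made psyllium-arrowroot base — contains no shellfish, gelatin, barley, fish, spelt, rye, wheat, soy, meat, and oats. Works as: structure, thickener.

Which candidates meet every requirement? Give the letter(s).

A, D, F, H, J

A: every rule checks out — valid
B: has rye, so not gluten-free — reject
C: not usable as a structure; has pork, so not vegetarian — reject
D: rum and coconut oil etc. — none of it excluded — OK
E: has soy lecithin, so not soy-free — no
F: works as a structure, no soy, vegetarian — OK
G: has cod, so not vegetarian; has soy, so not soy-free (and 1 more) — out
H: every rule checks out — OK
I: not usable as a structure — out
J: works as a structure, vegetarian, no oats — keep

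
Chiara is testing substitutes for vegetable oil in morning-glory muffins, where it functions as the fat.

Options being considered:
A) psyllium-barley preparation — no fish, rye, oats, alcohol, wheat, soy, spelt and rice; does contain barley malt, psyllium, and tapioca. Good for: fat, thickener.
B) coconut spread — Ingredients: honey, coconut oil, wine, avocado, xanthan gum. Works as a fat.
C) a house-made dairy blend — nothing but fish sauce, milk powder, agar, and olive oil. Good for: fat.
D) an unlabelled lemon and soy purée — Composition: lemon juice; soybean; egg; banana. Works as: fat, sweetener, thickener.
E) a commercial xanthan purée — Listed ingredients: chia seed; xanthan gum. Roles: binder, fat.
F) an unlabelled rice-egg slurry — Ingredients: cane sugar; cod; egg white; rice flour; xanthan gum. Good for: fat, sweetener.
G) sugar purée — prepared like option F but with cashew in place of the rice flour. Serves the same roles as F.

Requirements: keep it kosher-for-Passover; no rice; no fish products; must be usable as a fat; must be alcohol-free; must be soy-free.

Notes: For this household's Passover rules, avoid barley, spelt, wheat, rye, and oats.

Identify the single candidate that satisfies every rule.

A: has barley malt, so not kosher-for-Passover — no
B: has wine, so not alcohol-free — no
C: has fish sauce, so not fish-free — no
D: has soybean, so not soy-free — no
E: no alcohol, no fish — keep
F: has cod, so not fish-free; has rice flour, so not rice-free — no
G: has cod, so not fish-free — out

E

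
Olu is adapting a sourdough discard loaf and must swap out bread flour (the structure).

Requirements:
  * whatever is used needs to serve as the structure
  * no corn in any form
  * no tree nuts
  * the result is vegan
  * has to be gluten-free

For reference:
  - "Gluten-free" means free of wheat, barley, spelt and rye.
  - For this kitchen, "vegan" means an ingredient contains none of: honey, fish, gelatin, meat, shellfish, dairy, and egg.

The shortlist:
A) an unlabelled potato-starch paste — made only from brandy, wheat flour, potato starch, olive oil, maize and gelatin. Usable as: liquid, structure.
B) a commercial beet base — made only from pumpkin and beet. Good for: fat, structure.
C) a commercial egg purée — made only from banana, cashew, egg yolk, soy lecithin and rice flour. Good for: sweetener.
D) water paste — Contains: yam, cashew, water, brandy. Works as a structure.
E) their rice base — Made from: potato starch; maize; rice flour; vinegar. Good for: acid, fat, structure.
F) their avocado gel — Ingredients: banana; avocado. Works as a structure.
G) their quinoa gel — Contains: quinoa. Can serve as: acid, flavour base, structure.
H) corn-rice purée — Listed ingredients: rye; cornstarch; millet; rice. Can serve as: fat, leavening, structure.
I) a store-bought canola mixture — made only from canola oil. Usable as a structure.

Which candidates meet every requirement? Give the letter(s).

A: has wheat flour, so not gluten-free; has gelatin, so not vegan (and 1 more) — out
B: only beet and pumpkin; none excluded — valid
C: not usable as a structure; has egg yolk, so not vegan (and 1 more) — out
D: has cashew, so not tree-nut-free — no
E: has maize, so not corn-free — out
F: only avocado and banana; none excluded — valid
G: only quinoa; none excluded — OK
H: has rye, so not gluten-free; has cornstarch, so not corn-free — out
I: only canola oil; none excluded — keep

B, F, G, I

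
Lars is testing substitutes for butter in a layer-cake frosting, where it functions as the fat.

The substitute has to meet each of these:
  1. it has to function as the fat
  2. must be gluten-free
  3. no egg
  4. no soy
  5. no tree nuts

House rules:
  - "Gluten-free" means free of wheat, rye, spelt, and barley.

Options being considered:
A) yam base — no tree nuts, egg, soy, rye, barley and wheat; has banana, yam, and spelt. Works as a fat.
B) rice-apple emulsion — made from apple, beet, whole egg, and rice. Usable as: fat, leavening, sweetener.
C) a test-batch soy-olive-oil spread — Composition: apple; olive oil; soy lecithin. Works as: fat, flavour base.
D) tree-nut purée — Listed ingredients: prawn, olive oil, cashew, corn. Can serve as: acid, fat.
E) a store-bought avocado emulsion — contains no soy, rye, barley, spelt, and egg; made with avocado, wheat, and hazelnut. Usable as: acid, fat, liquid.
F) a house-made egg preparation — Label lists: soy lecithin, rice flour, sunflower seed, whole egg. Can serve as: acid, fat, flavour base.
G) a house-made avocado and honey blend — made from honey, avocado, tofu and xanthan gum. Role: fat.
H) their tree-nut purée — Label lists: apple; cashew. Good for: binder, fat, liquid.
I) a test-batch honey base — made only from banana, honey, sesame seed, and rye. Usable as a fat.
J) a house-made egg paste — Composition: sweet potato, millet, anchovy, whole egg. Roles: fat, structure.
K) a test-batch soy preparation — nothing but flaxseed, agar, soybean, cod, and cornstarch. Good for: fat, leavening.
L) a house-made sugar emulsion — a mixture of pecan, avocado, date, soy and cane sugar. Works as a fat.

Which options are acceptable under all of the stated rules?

A: has spelt, so not gluten-free — no
B: has whole egg, so not egg-free — reject
C: has soy lecithin, so not soy-free — out
D: has cashew, so not tree-nut-free — reject
E: has wheat, so not gluten-free; has hazelnut, so not tree-nut-free — reject
F: has whole egg, so not egg-free; has soy lecithin, so not soy-free — no
G: has tofu, so not soy-free — out
H: has cashew, so not tree-nut-free — reject
I: has rye, so not gluten-free — no
J: has whole egg, so not egg-free — out
K: has soybean, so not soy-free — no
L: has soy, so not soy-free; has pecan, so not tree-nut-free — no

none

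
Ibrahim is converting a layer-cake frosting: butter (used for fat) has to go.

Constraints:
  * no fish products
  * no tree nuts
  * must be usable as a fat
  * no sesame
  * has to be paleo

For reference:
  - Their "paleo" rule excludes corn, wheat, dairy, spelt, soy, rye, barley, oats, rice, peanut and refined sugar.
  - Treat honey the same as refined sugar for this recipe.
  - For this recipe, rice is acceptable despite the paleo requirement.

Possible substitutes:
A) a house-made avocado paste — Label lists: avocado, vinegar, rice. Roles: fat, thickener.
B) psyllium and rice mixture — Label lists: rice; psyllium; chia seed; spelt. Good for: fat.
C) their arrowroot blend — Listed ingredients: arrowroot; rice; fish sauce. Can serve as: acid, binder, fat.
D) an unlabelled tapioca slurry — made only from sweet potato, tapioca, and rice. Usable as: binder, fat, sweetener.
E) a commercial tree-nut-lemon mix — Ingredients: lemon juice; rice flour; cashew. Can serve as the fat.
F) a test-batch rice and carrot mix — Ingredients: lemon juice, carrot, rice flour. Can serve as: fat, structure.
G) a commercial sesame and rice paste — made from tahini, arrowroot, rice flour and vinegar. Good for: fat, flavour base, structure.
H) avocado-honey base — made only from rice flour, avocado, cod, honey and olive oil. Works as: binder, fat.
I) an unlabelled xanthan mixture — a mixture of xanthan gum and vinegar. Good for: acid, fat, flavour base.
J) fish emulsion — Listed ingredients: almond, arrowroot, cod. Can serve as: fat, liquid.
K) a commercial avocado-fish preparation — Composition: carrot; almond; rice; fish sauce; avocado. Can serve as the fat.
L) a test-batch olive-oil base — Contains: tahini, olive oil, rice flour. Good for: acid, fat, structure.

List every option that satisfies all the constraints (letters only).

A, D, F, I

A: rice is permitted under the paleo carve-out; nothing else excluded — keep
B: has spelt, so not paleo — reject
C: has fish sauce, so not fish-free — no
D: rice is permitted under the paleo carve-out; nothing else excluded — valid
E: has cashew, so not tree-nut-free — no
F: rice is permitted under the paleo carve-out; nothing else excluded — valid
G: has tahini, so not sesame-free — out
H: has honey, so not paleo; has cod, so not fish-free — reject
I: every rule checks out — valid
J: has cod, so not fish-free; has almond, so not tree-nut-free — no
K: has fish sauce, so not fish-free; has almond, so not tree-nut-free — reject
L: has tahini, so not sesame-free — out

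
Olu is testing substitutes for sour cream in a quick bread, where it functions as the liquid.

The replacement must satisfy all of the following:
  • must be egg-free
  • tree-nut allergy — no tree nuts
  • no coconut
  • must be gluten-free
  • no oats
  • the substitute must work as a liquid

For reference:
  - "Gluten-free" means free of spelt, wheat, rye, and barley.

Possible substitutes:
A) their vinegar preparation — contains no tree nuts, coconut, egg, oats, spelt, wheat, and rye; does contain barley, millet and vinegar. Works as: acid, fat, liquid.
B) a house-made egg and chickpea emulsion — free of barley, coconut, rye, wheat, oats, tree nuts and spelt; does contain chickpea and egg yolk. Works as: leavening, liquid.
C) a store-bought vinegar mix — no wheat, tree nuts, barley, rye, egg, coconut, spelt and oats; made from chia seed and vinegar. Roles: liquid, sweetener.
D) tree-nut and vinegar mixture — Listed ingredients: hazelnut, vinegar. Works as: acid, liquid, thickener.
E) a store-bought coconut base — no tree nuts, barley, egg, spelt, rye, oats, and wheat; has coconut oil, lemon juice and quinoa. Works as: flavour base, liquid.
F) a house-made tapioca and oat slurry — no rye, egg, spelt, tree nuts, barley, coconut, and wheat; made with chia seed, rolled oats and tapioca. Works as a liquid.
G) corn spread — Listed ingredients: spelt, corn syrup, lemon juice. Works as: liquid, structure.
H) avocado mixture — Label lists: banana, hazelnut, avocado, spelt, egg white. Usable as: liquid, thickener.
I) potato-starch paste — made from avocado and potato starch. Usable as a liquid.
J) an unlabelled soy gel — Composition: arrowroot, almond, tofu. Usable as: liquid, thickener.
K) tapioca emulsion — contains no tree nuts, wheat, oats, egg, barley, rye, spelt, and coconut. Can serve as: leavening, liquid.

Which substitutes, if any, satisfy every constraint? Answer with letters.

C, I, K

A: has barley, so not gluten-free — reject
B: has egg yolk, so not egg-free — no
C: works as a liquid, no coconut, gluten-free — valid
D: has hazelnut, so not tree-nut-free — out
E: has coconut oil, so not coconut-free — reject
F: has rolled oats, so not oat-free — reject
G: has spelt, so not gluten-free — out
H: has spelt, so not gluten-free; has egg white, so not egg-free (and 1 more) — no
I: only potato starch and avocado; none excluded — keep
J: has almond, so not tree-nut-free — no
K: nothing on the exclusion list — keep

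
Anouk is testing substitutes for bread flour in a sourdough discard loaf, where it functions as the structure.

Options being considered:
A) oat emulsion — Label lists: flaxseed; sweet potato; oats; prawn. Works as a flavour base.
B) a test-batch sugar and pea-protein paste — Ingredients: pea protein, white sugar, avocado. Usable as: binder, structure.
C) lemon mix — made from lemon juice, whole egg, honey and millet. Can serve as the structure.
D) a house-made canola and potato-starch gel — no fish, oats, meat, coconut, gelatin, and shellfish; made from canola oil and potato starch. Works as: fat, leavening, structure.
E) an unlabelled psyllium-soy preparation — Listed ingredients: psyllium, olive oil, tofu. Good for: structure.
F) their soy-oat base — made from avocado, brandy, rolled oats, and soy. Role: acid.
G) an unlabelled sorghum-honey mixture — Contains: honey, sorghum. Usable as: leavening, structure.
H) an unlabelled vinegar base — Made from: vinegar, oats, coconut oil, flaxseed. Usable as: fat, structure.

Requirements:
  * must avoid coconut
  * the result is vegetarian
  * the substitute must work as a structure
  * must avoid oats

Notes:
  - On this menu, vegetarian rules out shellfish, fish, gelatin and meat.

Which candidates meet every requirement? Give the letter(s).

A: not usable as a structure; has prawn, so not vegetarian (and 1 more) — reject
B: no coconut, no oats — keep
C: all constraints satisfied — keep
D: nothing on the exclusion list — keep
E: only tofu, olive oil and psyllium; none excluded — OK
F: not usable as a structure; has rolled oats, so not oat-free — no
G: only honey and sorghum; none excluded — valid
H: has oats, so not oat-free; has coconut oil, so not coconut-free — reject

B, C, D, E, G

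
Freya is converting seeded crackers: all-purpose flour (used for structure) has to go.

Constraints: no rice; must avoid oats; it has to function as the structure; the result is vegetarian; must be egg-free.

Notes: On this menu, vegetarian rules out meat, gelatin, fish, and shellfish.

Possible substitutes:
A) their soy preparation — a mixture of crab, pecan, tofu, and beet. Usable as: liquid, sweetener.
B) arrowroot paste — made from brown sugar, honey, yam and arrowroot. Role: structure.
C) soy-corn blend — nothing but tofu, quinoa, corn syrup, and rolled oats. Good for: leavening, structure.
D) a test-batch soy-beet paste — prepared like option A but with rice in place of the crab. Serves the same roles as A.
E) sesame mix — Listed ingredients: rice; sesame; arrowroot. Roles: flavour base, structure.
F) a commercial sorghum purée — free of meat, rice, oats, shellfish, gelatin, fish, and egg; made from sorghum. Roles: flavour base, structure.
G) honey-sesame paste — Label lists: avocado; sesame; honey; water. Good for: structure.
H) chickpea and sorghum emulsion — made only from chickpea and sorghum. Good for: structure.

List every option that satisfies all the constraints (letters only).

B, F, G, H

A: not usable as a structure; has crab, so not vegetarian — out
B: no egg, vegetarian — valid
C: has rolled oats, so not oat-free — reject
D: not usable as a structure; has rice, so not rice-free — no
E: has rice, so not rice-free — no
F: works as a structure, no egg, no rice — OK
G: honey and sesame etc. — none of it excluded — OK
H: works as a structure, no rice, no egg — OK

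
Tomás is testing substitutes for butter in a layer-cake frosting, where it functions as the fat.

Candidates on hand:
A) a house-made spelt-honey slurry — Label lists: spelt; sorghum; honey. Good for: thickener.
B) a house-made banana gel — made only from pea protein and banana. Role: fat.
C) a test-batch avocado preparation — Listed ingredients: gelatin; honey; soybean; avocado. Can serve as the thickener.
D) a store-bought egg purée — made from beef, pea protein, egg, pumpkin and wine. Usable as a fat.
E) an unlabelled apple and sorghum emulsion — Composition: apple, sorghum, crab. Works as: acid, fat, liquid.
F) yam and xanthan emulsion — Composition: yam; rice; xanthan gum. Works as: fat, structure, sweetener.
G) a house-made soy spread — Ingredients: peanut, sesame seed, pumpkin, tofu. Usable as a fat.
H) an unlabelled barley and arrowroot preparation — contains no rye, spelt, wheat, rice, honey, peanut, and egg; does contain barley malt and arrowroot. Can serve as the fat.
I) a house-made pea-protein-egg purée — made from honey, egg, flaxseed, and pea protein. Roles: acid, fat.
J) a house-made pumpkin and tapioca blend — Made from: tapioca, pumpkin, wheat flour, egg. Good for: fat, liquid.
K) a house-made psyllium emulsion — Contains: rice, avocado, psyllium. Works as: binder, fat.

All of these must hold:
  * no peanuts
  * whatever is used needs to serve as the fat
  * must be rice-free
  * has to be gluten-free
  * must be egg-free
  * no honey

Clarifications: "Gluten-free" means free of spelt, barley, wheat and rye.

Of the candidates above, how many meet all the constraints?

A: not usable as a fat; has spelt, so not gluten-free (and 1 more) — reject
B: nothing on the exclusion list — valid
C: not usable as a fat; has honey, so not honey-free — reject
D: has egg, so not egg-free — reject
E: works as a fat, no egg, no peanut — valid
F: has rice, so not rice-free — no
G: has peanut, so not peanut-free — out
H: has barley malt, so not gluten-free — reject
I: has honey, so not honey-free; has egg, so not egg-free — no
J: has wheat flour, so not gluten-free; has egg, so not egg-free — out
K: has rice, so not rice-free — reject

2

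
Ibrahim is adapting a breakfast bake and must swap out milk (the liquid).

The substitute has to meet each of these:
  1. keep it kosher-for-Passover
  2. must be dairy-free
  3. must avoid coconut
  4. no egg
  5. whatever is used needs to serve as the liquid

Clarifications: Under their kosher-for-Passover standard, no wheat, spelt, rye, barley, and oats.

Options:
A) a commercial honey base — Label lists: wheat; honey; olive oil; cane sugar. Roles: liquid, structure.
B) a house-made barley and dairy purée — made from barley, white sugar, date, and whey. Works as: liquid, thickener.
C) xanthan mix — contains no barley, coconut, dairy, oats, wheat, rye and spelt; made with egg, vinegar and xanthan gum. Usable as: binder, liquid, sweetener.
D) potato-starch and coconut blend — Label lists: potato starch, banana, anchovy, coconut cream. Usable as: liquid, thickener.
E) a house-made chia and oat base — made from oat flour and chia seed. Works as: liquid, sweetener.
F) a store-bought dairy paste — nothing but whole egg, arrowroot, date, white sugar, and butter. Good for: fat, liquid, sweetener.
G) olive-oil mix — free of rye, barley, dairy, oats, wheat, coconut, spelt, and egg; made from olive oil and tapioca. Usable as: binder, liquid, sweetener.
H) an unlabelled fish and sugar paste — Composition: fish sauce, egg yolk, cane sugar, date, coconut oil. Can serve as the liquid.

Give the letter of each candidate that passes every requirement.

G

A: has wheat, so not kosher-for-Passover — reject
B: has barley, so not kosher-for-Passover; has whey, so not dairy-free — reject
C: has egg, so not egg-free — out
D: has coconut cream, so not coconut-free — out
E: has oat flour, so not kosher-for-Passover — no
F: has butter, so not dairy-free; has whole egg, so not egg-free — no
G: all constraints satisfied — valid
H: has egg yolk, so not egg-free; has coconut oil, so not coconut-free — no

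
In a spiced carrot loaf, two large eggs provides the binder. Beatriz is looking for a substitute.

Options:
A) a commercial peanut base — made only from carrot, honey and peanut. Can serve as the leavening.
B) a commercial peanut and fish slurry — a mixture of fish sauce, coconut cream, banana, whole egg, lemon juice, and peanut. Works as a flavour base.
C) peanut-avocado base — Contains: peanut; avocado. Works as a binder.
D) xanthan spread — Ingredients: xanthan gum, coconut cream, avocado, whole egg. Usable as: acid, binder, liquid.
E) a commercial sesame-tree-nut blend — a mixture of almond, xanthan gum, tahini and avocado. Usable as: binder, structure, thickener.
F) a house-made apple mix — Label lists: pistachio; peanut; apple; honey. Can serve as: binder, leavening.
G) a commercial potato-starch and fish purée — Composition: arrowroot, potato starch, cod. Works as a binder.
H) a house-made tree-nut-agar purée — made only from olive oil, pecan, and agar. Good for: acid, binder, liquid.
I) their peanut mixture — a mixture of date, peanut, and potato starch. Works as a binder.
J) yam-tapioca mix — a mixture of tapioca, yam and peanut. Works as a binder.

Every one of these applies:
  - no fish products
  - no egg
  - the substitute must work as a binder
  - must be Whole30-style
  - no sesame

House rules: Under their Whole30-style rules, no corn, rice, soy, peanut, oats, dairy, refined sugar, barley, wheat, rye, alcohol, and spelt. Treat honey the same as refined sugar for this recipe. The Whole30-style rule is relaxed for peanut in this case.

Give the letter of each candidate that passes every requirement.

A: not usable as a binder; has honey, so not Whole30-style — out
B: not usable as a binder; has fish sauce, so not fish-free (and 1 more) — no
C: peanut is permitted under the Whole30-style carve-out; nothing else excluded — valid
D: has whole egg, so not egg-free — out
E: has tahini, so not sesame-free — reject
F: has honey, so not Whole30-style — out
G: has cod, so not fish-free — reject
H: no sesame, no egg — keep
I: peanut is permitted under the Whole30-style carve-out; nothing else excluded — valid
J: peanut is permitted under the Whole30-style carve-out; nothing else excluded — OK

C, H, I, J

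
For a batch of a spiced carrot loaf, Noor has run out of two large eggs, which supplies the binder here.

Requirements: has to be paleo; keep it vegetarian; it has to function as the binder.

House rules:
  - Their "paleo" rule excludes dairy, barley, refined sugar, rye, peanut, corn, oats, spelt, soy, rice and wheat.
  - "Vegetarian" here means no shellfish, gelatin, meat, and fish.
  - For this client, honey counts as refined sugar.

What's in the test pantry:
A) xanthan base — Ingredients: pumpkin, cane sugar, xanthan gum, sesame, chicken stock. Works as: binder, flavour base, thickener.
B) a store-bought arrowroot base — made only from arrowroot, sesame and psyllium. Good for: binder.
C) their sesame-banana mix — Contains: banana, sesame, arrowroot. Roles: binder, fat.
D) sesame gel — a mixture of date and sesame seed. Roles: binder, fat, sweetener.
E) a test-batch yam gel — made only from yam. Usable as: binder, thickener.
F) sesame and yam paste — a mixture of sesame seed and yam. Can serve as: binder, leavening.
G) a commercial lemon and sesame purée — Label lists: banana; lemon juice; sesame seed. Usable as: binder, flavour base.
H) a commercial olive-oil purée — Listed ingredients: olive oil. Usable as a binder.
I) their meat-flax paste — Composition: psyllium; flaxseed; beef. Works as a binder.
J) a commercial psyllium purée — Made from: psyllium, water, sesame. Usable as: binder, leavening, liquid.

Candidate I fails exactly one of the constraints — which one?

vegetarian

usable as a binder: satisfied
paleo: satisfied
vegetarian: has beef — fails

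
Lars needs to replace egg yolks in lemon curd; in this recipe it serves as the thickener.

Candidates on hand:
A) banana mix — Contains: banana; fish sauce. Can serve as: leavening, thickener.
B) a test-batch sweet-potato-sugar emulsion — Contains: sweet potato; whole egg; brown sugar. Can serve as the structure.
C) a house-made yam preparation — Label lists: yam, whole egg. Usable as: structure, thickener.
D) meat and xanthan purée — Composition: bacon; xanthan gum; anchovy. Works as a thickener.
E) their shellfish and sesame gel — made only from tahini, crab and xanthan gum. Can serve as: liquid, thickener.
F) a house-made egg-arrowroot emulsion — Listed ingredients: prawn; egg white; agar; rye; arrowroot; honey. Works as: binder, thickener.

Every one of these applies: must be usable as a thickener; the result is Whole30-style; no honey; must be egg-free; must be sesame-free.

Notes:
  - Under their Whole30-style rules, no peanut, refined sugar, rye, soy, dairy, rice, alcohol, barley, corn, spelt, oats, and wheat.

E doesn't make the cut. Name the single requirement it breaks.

usable as a thickener: satisfied
Whole30-style: satisfied
egg-free: satisfied
sesame-free: has tahini — fails
honey-free: satisfied

sesame-free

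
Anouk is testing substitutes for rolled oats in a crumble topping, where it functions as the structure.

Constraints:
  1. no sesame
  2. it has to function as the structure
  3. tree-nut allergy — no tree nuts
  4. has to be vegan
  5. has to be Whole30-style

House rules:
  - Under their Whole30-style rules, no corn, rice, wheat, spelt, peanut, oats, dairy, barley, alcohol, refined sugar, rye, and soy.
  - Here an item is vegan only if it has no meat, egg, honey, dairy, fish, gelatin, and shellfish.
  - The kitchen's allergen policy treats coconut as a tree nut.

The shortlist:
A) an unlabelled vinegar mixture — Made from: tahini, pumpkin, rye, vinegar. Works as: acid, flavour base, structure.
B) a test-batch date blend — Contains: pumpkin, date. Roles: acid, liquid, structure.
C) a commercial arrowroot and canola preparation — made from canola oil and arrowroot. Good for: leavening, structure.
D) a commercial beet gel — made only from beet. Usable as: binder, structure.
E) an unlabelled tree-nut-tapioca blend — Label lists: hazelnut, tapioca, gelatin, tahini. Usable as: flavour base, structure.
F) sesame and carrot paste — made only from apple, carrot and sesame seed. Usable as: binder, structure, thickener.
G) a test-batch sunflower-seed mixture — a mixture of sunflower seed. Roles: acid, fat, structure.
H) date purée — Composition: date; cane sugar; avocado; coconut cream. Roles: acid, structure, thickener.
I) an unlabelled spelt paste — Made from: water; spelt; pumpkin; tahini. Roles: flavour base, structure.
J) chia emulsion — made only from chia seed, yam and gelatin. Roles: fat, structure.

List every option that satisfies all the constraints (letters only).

A: has rye, so not Whole30-style; has tahini, so not sesame-free — reject
B: Whole30-style, vegan — OK
C: only arrowroot and canola oil; none excluded — OK
D: no sesame, Whole30-style — OK
E: has gelatin, so not vegan; has tahini, so not sesame-free (and 1 more) — reject
F: has sesame seed, so not sesame-free — no
G: vegan, tree-nut-free — valid
H: has cane sugar, so not Whole30-style; has coconut cream, so not tree-nut-free — no
I: has spelt, so not Whole30-style; has tahini, so not sesame-free — reject
J: has gelatin, so not vegan — reject

B, C, D, G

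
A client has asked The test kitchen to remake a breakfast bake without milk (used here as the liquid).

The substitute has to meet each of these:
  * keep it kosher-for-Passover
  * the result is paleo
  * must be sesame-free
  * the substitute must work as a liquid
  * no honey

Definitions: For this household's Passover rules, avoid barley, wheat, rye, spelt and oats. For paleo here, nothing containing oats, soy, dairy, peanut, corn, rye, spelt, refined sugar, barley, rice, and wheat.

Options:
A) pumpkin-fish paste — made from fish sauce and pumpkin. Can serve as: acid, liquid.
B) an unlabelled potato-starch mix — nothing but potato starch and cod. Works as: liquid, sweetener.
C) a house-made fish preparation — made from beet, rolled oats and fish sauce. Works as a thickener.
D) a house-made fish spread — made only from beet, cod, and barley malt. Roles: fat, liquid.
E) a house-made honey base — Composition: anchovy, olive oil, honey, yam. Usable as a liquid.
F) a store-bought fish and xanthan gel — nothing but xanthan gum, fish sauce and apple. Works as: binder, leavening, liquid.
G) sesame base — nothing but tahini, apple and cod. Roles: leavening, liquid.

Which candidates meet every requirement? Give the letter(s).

A: works as a liquid, no honey, no sesame — OK
B: works as a liquid, no sesame, kosher-for-Passover — keep
C: not usable as a liquid; has rolled oats, so not kosher-for-Passover (and 1 more) — no
D: has barley malt, so not kosher-for-Passover; has barley malt, so not paleo — no
E: has honey, so not honey-free — no
F: works as a liquid, paleo, no honey — OK
G: has tahini, so not sesame-free — no

A, B, F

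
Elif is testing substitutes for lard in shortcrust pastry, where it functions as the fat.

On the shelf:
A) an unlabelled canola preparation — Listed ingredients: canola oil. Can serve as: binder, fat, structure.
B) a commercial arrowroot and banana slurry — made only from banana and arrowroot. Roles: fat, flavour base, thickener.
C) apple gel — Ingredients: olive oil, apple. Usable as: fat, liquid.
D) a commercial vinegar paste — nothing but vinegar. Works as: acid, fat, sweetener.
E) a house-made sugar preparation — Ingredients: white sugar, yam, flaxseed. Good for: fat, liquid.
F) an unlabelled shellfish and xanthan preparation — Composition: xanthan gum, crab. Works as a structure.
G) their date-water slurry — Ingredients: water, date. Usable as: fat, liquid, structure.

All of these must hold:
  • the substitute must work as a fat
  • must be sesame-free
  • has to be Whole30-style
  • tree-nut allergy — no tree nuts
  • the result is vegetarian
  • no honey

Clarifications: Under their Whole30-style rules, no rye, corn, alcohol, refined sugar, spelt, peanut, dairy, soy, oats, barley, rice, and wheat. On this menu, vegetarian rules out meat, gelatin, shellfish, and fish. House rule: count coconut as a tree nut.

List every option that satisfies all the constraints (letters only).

A: works as a fat, Whole30-style, tree-nut-free — OK
B: every rule checks out — keep
C: vegetarian, no honey — keep
D: only vinegar; none excluded — valid
E: has white sugar, so not Whole30-style — reject
F: not usable as a fat; has crab, so not vegetarian — reject
G: no honey, no sesame — OK

A, B, C, D, G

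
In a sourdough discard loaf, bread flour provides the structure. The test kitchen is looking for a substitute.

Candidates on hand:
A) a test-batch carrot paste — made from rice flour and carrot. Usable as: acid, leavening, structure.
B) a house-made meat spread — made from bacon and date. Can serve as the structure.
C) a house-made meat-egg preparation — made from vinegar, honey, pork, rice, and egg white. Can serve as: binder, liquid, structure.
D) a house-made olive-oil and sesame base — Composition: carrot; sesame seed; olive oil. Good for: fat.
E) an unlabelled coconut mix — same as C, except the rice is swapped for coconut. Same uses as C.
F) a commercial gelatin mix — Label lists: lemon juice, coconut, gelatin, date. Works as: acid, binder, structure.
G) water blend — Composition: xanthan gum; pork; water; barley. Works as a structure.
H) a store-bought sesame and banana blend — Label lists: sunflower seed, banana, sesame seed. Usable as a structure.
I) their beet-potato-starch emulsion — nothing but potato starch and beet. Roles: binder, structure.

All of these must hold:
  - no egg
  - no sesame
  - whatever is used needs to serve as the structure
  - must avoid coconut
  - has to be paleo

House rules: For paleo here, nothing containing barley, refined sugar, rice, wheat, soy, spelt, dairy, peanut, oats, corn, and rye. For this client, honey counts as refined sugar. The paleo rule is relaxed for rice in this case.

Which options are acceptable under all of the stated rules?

A, B, I

A: rice is permitted under the paleo carve-out; nothing else excluded — OK
B: paleo, no egg — valid
C: has honey, so not paleo; has egg white, so not egg-free — reject
D: not usable as a structure; has sesame seed, so not sesame-free — no
E: has honey, so not paleo; has egg white, so not egg-free (and 1 more) — reject
F: has coconut, so not coconut-free — reject
G: has barley, so not paleo — reject
H: has sesame seed, so not sesame-free — reject
I: works as a structure, no coconut, paleo — valid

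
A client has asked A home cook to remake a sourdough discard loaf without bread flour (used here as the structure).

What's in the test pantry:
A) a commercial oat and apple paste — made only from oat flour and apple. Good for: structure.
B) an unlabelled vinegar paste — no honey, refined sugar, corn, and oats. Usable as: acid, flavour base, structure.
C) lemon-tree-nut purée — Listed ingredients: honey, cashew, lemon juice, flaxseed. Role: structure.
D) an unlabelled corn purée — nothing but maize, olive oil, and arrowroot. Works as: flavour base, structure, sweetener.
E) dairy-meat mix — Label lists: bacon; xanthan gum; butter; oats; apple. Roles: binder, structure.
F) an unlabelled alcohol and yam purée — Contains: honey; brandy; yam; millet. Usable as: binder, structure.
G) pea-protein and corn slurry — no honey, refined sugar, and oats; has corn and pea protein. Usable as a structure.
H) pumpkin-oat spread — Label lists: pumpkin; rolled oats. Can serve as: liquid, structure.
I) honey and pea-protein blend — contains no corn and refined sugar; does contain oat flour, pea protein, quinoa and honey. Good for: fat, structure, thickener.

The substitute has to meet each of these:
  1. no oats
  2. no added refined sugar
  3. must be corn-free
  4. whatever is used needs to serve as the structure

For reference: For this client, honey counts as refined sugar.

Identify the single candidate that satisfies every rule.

B

A: has oat flour, so not oat-free — out
B: works as a structure, no corn, no oats — keep
C: has honey, so not no-added-sugar — no
D: has maize, so not corn-free — no
E: has oats, so not oat-free — no
F: has honey, so not no-added-sugar — reject
G: has corn, so not corn-free — reject
H: has rolled oats, so not oat-free — out
I: has oat flour, so not oat-free; has honey, so not no-added-sugar — out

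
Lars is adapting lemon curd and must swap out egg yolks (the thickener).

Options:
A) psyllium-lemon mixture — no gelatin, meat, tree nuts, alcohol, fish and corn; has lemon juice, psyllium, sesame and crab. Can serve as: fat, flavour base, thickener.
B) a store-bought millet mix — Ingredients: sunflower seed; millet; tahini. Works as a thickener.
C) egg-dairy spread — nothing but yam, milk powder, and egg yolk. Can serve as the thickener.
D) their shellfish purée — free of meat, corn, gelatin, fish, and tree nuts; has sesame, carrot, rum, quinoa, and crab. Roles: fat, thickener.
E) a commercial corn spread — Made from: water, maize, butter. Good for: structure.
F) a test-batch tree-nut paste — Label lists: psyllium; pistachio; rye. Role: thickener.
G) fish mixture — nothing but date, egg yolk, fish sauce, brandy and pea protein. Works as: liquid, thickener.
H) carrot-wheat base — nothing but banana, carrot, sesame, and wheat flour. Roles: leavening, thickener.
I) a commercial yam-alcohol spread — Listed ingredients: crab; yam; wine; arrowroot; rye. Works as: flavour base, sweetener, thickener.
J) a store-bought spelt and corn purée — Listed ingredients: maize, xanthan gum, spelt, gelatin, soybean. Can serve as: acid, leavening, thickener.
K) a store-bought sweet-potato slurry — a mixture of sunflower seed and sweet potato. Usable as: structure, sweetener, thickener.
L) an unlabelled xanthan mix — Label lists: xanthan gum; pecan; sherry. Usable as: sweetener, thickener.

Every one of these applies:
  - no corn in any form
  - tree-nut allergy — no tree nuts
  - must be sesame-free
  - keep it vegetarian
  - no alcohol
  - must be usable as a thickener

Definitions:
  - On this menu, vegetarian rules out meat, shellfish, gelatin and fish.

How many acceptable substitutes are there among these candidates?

2

A: has crab, so not vegetarian; has sesame, so not sesame-free — out
B: has tahini, so not sesame-free — no
C: nothing on the exclusion list — OK
D: has crab, so not vegetarian; has sesame, so not sesame-free (and 1 more) — no
E: not usable as a thickener; has maize, so not corn-free — reject
F: has pistachio, so not tree-nut-free — no
G: has fish sauce, so not vegetarian; has brandy, so not alcohol-free — no
H: has sesame, so not sesame-free — reject
I: has crab, so not vegetarian; has wine, so not alcohol-free — reject
J: has gelatin, so not vegetarian; has maize, so not corn-free — reject
K: works as a thickener, vegetarian, no corn — valid
L: has sherry, so not alcohol-free; has pecan, so not tree-nut-free — no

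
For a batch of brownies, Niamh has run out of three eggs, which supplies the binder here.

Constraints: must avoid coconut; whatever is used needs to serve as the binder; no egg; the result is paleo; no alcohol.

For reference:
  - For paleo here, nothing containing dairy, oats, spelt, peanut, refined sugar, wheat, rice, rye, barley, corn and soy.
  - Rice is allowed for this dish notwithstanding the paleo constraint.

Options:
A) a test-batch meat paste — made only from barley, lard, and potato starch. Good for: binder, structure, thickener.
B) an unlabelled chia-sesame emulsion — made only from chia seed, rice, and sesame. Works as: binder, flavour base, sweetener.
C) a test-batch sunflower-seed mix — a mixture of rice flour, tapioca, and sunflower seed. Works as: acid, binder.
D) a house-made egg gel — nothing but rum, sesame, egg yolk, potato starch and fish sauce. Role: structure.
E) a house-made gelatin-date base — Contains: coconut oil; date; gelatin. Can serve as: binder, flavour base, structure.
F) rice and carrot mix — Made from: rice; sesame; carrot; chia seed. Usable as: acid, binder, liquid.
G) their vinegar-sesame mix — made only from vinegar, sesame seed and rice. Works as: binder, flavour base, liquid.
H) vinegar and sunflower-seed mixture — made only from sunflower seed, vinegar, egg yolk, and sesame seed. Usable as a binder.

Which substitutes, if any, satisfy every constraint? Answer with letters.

B, C, F, G

A: has barley, so not paleo — out
B: rice is permitted under the paleo carve-out; nothing else excluded — OK
C: rice is permitted under the paleo carve-out; nothing else excluded — keep
D: not usable as a binder; has rum, so not alcohol-free (and 1 more) — reject
E: has coconut oil, so not coconut-free — reject
F: rice is permitted under the paleo carve-out; nothing else excluded — keep
G: rice is permitted under the paleo carve-out; nothing else excluded — valid
H: has egg yolk, so not egg-free — out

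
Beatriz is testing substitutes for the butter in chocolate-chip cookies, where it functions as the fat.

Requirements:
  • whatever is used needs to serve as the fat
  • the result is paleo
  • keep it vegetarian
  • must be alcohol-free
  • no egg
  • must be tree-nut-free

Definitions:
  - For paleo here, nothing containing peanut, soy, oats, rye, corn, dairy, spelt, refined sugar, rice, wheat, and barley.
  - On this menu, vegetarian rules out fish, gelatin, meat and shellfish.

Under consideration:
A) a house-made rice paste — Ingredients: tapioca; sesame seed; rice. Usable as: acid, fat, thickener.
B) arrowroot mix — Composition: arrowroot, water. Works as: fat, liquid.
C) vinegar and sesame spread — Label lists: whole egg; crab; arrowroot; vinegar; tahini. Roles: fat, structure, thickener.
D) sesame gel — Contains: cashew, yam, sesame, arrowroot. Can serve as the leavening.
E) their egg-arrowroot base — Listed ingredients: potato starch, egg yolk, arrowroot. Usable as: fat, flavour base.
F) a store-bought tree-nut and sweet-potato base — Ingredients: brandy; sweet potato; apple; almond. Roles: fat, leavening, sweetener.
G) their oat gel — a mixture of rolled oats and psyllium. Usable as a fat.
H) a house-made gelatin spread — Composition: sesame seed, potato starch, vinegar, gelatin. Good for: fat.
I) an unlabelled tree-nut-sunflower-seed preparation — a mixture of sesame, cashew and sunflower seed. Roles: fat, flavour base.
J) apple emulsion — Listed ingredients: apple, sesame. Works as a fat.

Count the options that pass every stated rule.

2

A: has rice, so not paleo — out
B: every rule checks out — valid
C: has crab, so not vegetarian; has whole egg, so not egg-free — reject
D: not usable as a fat; has cashew, so not tree-nut-free — reject
E: has egg yolk, so not egg-free — reject
F: has almond, so not tree-nut-free; has brandy, so not alcohol-free — out
G: has rolled oats, so not paleo — reject
H: has gelatin, so not vegetarian — reject
I: has cashew, so not tree-nut-free — no
J: every rule checks out — OK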